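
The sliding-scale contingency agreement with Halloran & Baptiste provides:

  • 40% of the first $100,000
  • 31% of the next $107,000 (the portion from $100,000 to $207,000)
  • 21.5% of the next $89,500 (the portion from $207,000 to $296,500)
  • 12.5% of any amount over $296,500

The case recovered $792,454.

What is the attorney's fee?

$154,406.75

First $100,000 at 40% = $40,000.00
Next $107,000 at 31% = $33,170.00
Next $89,500 at 21.5% = $19,242.50
Remaining $495,954 at 12.5% = $61,994.25
Fee: $40,000.00 + $33,170.00 + $19,242.50 + $61,994.25 = $154,406.75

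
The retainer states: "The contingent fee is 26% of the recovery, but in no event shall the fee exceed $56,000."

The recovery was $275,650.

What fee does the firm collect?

$56,000.00

26% of $275,650 = $71,669.00
That exceeds the $56,000 cap, so the fee is capped at $56,000.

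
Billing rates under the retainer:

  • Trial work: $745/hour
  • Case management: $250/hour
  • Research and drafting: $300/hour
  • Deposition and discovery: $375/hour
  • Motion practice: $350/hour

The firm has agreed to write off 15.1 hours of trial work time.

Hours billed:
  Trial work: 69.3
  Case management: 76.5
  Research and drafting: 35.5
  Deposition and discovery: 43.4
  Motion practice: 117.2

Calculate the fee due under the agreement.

$127,449.00

Trial work: 69.3 × $745 = $51,628.50
Case management: 76.5 × $250 = $19,125.00
Research and drafting: 35.5 × $300 = $10,650.00
Deposition and discovery: 43.4 × $375 = $16,275.00
Motion practice: 117.2 × $350 = $41,020.00
Subtotal: $138,698.50
Write-off: 15.1 × $745 = $11,249.50
Total: $138,698.50 − $11,249.50 = $127,449.00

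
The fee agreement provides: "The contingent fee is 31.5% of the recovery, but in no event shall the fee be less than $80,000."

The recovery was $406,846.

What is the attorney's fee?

31.5% of $406,846 = $128,156.49
That exceeds the $80,000 minimum.

$128,156.49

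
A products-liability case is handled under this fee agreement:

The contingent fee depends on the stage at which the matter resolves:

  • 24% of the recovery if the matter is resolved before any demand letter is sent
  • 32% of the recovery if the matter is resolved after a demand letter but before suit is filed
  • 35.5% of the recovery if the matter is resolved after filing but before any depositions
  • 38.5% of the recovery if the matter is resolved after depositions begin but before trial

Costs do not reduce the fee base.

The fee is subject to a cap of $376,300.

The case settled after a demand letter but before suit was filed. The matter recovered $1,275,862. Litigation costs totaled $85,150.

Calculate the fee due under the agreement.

$376,300.00

Fee base is the gross recovery, $1,275,862; costs are reimbursed separately.
The matter settled after a demand letter but before suit was filed, so the 32% rate applies.
$1,275,862 × 32% = $408,275.84
$408,275.84 exceeds the $376,300 cap, so the fee is capped at $376,300.00.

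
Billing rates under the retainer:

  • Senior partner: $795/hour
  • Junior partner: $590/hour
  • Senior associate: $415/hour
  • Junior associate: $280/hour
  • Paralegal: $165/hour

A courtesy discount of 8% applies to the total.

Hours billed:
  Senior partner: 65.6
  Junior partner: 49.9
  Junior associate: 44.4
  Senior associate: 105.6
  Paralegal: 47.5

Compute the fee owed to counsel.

$134,031.58

Senior partner: 65.6 × $795 = $52,152.00
Junior partner: 49.9 × $590 = $29,441.00
Senior associate: 105.6 × $415 = $43,824.00
Junior associate: 44.4 × $280 = $12,432.00
Paralegal: 47.5 × $165 = $7,837.50
Subtotal: $145,686.50
Less 8% discount: −$11,654.92
Total: $145,686.50 − $11,654.92 = $134,031.58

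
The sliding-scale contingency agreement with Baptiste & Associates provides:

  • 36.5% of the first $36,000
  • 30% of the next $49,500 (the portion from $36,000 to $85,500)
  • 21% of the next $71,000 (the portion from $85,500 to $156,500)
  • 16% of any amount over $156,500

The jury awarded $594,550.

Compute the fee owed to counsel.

$112,988.00

First $36,000 at 36.5% = $13,140.00
Next $49,500 at 30% = $14,850.00
Next $71,000 at 21% = $14,910.00
Remaining $438,050 at 16% = $70,088.00
Fee: $13,140.00 + $14,850.00 + $14,910.00 + $70,088.00 = $112,988.00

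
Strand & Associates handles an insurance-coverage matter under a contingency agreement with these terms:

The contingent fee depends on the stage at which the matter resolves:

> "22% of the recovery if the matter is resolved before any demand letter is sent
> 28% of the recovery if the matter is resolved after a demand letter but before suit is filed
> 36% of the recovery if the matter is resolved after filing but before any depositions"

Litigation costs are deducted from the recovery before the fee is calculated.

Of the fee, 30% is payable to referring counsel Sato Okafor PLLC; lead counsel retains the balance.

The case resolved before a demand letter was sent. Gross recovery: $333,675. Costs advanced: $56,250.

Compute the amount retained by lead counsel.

Fee base (net of costs): $333,675 − $56,250 = $277,425
The matter resolved before a demand letter was sent, so the 22% rate applies.
$277,425 × 22% = $61,033.50
Referral share: 30% of $61,033.50 = $18,310.05; lead counsel retains $61,033.50 − $18,310.05 = $42,723.45.

$42,723.45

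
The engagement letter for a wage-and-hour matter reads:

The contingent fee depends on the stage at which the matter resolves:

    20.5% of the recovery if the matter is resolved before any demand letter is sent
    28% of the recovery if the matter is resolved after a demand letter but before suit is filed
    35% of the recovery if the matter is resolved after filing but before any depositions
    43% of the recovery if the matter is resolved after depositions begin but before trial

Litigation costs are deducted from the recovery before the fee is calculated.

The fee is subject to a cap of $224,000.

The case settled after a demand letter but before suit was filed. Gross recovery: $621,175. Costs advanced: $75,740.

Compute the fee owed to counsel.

$152,721.80

Fee base (net of costs): $621,175 − $75,740 = $545,435
The matter settled after a demand letter but before suit was filed, so the 28% rate applies.
$545,435 × 28% = $152,721.80
$152,721.80 is under the $224,000 cap.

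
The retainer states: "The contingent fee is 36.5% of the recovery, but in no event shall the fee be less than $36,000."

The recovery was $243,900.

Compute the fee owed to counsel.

36.5% of $243,900 = $89,023.50
That exceeds the $36,000 minimum.

$89,023.50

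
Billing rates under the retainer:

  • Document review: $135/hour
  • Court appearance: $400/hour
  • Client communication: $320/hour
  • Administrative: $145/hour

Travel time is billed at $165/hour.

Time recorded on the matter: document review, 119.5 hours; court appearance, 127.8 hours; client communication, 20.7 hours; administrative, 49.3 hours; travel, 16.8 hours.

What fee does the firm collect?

$83,797.00

Document review: 119.5 × $135 = $16,132.50
Court appearance: 127.8 × $400 = $51,120.00
Client communication: 20.7 × $320 = $6,624.00
Administrative: 49.3 × $145 = $7,148.50
Subtotal: $16,132.50 + $51,120.00 + $6,624.00 + $7,148.50 = $81,025.00
Travel: 16.8 × $165 = $2,772.00
Total: $81,025.00 + $2,772.00 = $83,797.00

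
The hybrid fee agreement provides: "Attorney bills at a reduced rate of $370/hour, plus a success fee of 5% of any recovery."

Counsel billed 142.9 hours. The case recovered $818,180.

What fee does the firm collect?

$93,782.00

Hourly: 142.9 × $370 = $52,873.00
Success fee: 5% of $818,180 = $40,909.00
Total: $52,873.00 + $40,909.00 = $93,782.00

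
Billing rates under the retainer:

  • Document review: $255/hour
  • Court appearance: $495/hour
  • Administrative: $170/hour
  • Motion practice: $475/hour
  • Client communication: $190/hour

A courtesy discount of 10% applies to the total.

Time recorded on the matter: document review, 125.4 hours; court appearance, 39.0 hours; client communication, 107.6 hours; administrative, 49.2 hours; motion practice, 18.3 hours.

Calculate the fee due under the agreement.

Document review: 125.4 × $255 = $31,977.00
Court appearance: 39.0 × $495 = $19,305.00
Administrative: 49.2 × $170 = $8,364.00
Motion practice: 18.3 × $475 = $8,692.50
Client communication: 107.6 × $190 = $20,444.00
Subtotal: $88,782.50
Less 10% discount: −$8,878.25
Total: $88,782.50 − $8,878.25 = $79,904.25

$79,904.25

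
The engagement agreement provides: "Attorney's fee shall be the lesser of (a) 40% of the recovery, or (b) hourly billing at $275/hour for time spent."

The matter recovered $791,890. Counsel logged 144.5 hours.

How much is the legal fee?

(a) 40% of $791,890 = $316,756.00
(b) 144.5 × $275 = $39,737.50
The lesser is (b): $39,737.50.

$39,737.50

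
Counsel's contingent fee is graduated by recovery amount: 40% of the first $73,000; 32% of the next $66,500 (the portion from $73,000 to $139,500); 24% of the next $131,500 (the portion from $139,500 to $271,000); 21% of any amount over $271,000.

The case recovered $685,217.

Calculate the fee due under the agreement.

$169,025.57

First $73,000 at 40% = $29,200.00
Next $66,500 at 32% = $21,280.00
Next $131,500 at 24% = $31,560.00
Remaining $414,217 at 21% = $86,985.57
Fee: $29,200.00 + $21,280.00 + $31,560.00 + $86,985.57 = $169,025.57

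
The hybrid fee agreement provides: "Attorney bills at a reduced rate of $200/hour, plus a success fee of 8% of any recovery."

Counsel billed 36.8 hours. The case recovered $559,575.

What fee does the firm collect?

$52,126.00

Hourly: 36.8 × $200 = $7,360.00
Success fee: 8% of $559,575 = $44,766.00
Total: $7,360.00 + $44,766.00 = $52,126.00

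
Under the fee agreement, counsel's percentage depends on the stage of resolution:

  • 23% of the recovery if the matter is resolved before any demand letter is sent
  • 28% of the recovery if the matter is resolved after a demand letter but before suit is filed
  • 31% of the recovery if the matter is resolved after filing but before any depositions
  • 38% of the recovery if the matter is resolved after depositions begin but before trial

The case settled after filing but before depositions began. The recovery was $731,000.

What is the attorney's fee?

The matter settled after filing but before depositions began, so the 31% rate applies.
$731,000 × 31% = $226,610.00

$226,610.00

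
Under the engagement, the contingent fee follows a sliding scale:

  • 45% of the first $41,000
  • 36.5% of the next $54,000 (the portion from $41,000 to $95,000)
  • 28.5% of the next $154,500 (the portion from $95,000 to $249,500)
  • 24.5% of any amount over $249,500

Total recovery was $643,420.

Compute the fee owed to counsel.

First $41,000 at 45% = $18,450.00
Next $54,000 at 36.5% = $19,710.00
Next $154,500 at 28.5% = $44,032.50
Remaining $393,920 at 24.5% = $96,510.40
Fee: $18,450.00 + $19,710.00 + $44,032.50 + $96,510.40 = $178,702.90

$178,702.90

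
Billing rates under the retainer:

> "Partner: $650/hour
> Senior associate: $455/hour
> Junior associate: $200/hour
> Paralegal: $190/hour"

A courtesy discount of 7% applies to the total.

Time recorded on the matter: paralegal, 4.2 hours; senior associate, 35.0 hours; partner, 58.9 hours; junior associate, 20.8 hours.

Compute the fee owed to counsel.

$55,026.24

Partner: 58.9 × $650 = $38,285.00
Senior associate: 35.0 × $455 = $15,925.00
Junior associate: 20.8 × $200 = $4,160.00
Paralegal: 4.2 × $190 = $798.00
Subtotal: $59,168.00
Less 7% discount: −$4,141.76
Total: $59,168.00 − $4,141.76 = $55,026.24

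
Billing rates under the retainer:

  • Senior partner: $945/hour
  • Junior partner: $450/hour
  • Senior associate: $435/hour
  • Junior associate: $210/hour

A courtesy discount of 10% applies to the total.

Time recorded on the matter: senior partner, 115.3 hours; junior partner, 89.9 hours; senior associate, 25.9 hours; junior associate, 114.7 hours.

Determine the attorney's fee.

Senior partner: 115.3 × $945 = $108,958.50
Junior partner: 89.9 × $450 = $40,455.00
Senior associate: 25.9 × $435 = $11,266.50
Junior associate: 114.7 × $210 = $24,087.00
Subtotal: $184,767.00
Less 10% discount: −$18,476.70
Total: $184,767.00 − $18,476.70 = $166,290.30

$166,290.30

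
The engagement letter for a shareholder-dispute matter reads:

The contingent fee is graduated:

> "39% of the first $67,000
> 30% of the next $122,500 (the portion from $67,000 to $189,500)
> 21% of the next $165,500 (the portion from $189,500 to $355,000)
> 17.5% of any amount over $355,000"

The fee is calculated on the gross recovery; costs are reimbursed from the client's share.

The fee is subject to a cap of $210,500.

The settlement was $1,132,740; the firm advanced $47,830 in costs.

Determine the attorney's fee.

Fee base is the gross recovery, $1,132,740; costs are reimbursed separately.
First $67,000 at 39% = $26,130.00
Next $122,500 at 30% = $36,750.00
Next $165,500 at 21% = $34,755.00
Remaining $777,740 at 17.5% = $136,104.50
Fee: $26,130.00 + $36,750.00 + $34,755.00 + $136,104.50 = $233,739.50
$233,739.50 exceeds the $210,500 cap, so the fee is capped at $210,500.00.

$210,500.00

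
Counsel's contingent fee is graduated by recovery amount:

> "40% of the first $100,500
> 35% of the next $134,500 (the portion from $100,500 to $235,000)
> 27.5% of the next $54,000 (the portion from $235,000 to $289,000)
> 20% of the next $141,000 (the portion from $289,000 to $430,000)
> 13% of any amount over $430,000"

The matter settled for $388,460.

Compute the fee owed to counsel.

First $100,500 at 40% = $40,200.00
Next $134,500 at 35% = $47,075.00
Next $54,000 at 27.5% = $14,850.00
Remaining $99,460 at 20% = $19,892.00
Fee: $40,200.00 + $47,075.00 + $14,850.00 + $19,892.00 = $122,017.00

$122,017.00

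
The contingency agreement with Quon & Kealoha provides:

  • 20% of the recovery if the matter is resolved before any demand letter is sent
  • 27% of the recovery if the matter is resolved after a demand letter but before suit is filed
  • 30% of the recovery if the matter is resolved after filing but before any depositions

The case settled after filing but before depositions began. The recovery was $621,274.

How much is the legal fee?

The matter settled after filing but before depositions began, so the 30% rate applies.
$621,274 × 30% = $186,382.20

$186,382.20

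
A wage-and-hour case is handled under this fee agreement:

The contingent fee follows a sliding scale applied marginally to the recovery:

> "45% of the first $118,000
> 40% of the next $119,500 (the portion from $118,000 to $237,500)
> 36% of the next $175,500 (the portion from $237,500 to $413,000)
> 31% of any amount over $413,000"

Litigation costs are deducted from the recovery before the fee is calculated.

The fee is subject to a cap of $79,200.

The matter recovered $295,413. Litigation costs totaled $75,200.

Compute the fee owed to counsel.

$79,200.00

Fee base (net of costs): $295,413 − $75,200 = $220,213
First $118,000 at 45% = $53,100.00
Remaining $102,213 at 40% = $40,885.20
Fee: $53,100.00 + $40,885.20 = $93,985.20
$93,985.20 exceeds the $79,200 cap, so the fee is capped at $79,200.00.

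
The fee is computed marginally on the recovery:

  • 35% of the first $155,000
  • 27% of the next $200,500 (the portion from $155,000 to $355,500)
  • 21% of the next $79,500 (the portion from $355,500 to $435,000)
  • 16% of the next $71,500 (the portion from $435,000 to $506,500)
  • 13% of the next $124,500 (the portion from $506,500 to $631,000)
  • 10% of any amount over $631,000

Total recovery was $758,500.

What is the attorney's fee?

First $155,000 at 35% = $54,250.00
Next $200,500 at 27% = $54,135.00
Next $79,500 at 21% = $16,695.00
Next $71,500 at 16% = $11,440.00
Next $124,500 at 13% = $16,185.00
Remaining $127,500 at 10% = $12,750.00
Fee: $54,250.00 + $54,135.00 + $16,695.00 + $11,440.00 + $16,185.00 + $12,750.00 = $165,455.00

$165,455.00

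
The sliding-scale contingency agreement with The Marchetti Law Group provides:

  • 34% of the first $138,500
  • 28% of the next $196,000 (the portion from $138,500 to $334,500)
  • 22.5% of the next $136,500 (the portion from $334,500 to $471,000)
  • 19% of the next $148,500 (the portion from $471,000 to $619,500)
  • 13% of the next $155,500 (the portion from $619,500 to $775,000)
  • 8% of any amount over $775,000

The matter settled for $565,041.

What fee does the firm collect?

First $138,500 at 34% = $47,090.00
Next $196,000 at 28% = $54,880.00
Next $136,500 at 22.5% = $30,712.50
Remaining $94,041 at 19% = $17,867.79
Fee: $47,090.00 + $54,880.00 + $30,712.50 + $17,867.79 = $150,550.29

$150,550.29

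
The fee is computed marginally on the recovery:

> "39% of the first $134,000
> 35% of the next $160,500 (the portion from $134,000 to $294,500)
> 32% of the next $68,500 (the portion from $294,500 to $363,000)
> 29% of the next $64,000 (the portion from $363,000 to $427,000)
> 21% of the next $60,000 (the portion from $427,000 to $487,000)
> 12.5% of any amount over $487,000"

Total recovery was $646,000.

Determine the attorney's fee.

$181,390.00

First $134,000 at 39% = $52,260.00
Next $160,500 at 35% = $56,175.00
Next $68,500 at 32% = $21,920.00
Next $64,000 at 29% = $18,560.00
Next $60,000 at 21% = $12,600.00
Remaining $159,000 at 12.5% = $19,875.00
Fee: $52,260.00 + $56,175.00 + $21,920.00 + $18,560.00 + $12,600.00 + $19,875.00 = $181,390.00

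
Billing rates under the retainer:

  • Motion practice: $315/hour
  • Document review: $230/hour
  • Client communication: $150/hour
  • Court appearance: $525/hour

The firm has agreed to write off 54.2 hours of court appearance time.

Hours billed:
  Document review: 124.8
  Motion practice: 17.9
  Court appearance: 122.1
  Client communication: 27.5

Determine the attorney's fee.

Motion practice: 17.9 × $315 = $5,638.50
Document review: 124.8 × $230 = $28,704.00
Client communication: 27.5 × $150 = $4,125.00
Court appearance: 122.1 × $525 = $64,102.50
Subtotal: $102,570.00
Write-off: 54.2 × $525 = $28,455.00
Total: $102,570.00 − $28,455.00 = $74,115.00

$74,115.00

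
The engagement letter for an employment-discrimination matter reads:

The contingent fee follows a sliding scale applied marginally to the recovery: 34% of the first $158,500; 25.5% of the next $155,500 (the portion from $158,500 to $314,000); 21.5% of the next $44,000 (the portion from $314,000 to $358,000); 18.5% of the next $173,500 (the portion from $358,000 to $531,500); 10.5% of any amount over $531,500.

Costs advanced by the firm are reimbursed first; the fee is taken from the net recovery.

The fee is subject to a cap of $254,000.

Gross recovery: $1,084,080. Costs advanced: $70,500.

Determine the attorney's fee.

Fee base (net of costs): $1,084,080 − $70,500 = $1,013,580
First $158,500 at 34% = $53,890.00
Next $155,500 at 25.5% = $39,652.50
Next $44,000 at 21.5% = $9,460.00
Next $173,500 at 18.5% = $32,097.50
Remaining $482,080 at 10.5% = $50,618.40
Fee: $53,890.00 + $39,652.50 + $9,460.00 + $32,097.50 + $50,618.40 = $185,718.40
$185,718.40 is under the $254,000 cap.

$185,718.40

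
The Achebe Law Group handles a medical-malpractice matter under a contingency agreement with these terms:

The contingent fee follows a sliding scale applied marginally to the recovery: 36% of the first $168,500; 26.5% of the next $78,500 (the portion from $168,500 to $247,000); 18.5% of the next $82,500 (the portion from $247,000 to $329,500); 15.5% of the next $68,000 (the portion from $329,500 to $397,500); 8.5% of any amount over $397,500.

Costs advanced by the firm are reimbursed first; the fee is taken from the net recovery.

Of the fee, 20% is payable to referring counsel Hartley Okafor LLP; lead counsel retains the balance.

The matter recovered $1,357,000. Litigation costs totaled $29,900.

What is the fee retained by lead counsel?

$149,024.80

Fee base (net of costs): $1,357,000 − $29,900 = $1,327,100
First $168,500 at 36% = $60,660.00
Next $78,500 at 26.5% = $20,802.50
Next $82,500 at 18.5% = $15,262.50
Next $68,000 at 15.5% = $10,540.00
Remaining $929,600 at 8.5% = $79,016.00
Fee: $60,660.00 + $20,802.50 + $15,262.50 + $10,540.00 + $79,016.00 = $186,281.00
Referral share: 20% of $186,281.00 = $37,256.20; lead counsel retains $186,281.00 − $37,256.20 = $149,024.80.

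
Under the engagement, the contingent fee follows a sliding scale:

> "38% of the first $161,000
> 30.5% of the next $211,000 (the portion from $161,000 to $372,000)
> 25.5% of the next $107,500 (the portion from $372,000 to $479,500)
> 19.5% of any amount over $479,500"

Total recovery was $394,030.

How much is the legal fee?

First $161,000 at 38% = $61,180.00
Next $211,000 at 30.5% = $64,355.00
Remaining $22,030 at 25.5% = $5,617.65
Fee: $61,180.00 + $64,355.00 + $5,617.65 = $131,152.65

$131,152.65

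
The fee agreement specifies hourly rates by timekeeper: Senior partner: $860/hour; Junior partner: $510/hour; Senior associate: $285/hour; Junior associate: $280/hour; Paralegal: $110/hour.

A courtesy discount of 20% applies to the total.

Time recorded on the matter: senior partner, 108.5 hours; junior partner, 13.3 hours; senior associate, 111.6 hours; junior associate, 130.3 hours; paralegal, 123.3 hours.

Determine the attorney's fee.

$145,556.80

Senior partner: 108.5 × $860 = $93,310.00
Junior partner: 13.3 × $510 = $6,783.00
Senior associate: 111.6 × $285 = $31,806.00
Junior associate: 130.3 × $280 = $36,484.00
Paralegal: 123.3 × $110 = $13,563.00
Subtotal: $181,946.00
Less 20% discount: −$36,389.20
Total: $181,946.00 − $36,389.20 = $145,556.80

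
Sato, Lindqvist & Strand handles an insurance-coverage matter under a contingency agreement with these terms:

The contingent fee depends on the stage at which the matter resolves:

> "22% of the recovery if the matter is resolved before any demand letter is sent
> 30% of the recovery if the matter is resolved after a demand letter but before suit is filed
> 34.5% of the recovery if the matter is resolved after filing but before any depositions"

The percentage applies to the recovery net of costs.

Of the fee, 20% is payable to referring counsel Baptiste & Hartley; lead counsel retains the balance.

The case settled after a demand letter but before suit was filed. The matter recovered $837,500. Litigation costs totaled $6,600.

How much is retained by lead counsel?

$199,416.00

Fee base (net of costs): $837,500 − $6,600 = $830,900
The matter settled after a demand letter but before suit was filed, so the 30% rate applies.
$830,900 × 30% = $249,270.00
Referral share: 20% of $249,270.00 = $49,854.00; lead counsel retains $249,270.00 − $49,854.00 = $199,416.00.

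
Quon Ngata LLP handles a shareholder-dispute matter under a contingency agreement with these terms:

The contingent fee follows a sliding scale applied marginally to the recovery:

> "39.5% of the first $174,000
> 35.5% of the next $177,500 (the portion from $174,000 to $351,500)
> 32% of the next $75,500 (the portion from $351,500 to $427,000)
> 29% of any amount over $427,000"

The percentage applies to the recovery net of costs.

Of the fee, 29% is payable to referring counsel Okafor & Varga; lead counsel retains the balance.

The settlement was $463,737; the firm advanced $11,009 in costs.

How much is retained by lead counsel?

$115,988.17

Fee base (net of costs): $463,737 − $11,009 = $452,728
First $174,000 at 39.5% = $68,730.00
Next $177,500 at 35.5% = $63,012.50
Next $75,500 at 32% = $24,160.00
Remaining $25,728 at 29% = $7,461.12
Fee: $68,730.00 + $63,012.50 + $24,160.00 + $7,461.12 = $163,363.62
Referral share: 29% of $163,363.62 = $47,375.45; lead counsel retains $163,363.62 − $47,375.45 = $115,988.17.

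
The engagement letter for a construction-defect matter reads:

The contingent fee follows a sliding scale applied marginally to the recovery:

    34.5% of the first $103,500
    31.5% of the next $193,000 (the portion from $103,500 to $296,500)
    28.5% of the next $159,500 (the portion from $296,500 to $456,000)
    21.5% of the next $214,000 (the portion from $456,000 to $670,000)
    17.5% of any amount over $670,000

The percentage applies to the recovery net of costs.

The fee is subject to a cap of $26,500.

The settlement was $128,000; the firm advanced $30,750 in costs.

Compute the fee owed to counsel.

Fee base (net of costs): $128,000 − $30,750 = $97,250
First $97,250 at 34.5% = $33,551.25
$33,551.25 exceeds the $26,500 cap, so the fee is capped at $26,500.00.

$26,500.00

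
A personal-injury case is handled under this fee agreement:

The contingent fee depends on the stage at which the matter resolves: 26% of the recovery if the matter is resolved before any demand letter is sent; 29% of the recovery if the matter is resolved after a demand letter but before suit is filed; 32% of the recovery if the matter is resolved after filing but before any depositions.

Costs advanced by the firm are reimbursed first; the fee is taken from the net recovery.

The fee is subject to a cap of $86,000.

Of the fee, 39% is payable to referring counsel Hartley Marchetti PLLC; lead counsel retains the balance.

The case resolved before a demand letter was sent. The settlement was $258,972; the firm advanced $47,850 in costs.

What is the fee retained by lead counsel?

Fee base (net of costs): $258,972 − $47,850 = $211,122
The matter resolved before a demand letter was sent, so the 26% rate applies.
$211,122 × 26% = $54,891.72
$54,891.72 is under the $86,000 cap.
Referral share: 39% of $54,891.72 = $21,407.77; lead counsel retains $54,891.72 − $21,407.77 = $33,483.95.

$33,483.95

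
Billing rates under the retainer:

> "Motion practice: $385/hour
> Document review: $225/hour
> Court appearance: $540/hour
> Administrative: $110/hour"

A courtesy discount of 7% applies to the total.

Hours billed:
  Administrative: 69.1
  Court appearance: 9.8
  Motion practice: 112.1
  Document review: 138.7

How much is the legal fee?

Motion practice: 112.1 × $385 = $43,158.50
Document review: 138.7 × $225 = $31,207.50
Court appearance: 9.8 × $540 = $5,292.00
Administrative: 69.1 × $110 = $7,601.00
Subtotal: $87,259.00
Less 7% discount: −$6,108.13
Total: $87,259.00 − $6,108.13 = $81,150.87

$81,150.87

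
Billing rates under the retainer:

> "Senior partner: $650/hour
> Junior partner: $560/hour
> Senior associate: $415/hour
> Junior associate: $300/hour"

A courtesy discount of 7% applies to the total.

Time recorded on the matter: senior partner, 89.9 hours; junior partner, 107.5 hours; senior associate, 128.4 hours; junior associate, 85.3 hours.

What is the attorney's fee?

Senior partner: 89.9 × $650 = $58,435.00
Junior partner: 107.5 × $560 = $60,200.00
Senior associate: 128.4 × $415 = $53,286.00
Junior associate: 85.3 × $300 = $25,590.00
Subtotal: $197,511.00
Less 7% discount: −$13,825.77
Total: $197,511.00 − $13,825.77 = $183,685.23

$183,685.23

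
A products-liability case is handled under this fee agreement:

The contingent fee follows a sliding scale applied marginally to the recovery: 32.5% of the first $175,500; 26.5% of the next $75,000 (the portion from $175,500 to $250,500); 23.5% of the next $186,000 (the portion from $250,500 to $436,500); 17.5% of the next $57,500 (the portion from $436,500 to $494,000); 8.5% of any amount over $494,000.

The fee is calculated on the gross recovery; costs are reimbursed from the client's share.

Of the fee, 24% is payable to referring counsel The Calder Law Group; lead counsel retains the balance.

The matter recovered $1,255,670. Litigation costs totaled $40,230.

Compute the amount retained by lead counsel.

Fee base is the gross recovery, $1,255,670; costs are reimbursed separately.
First $175,500 at 32.5% = $57,037.50
Next $75,000 at 26.5% = $19,875.00
Next $186,000 at 23.5% = $43,710.00
Next $57,500 at 17.5% = $10,062.50
Remaining $761,670 at 8.5% = $64,741.95
Fee: $57,037.50 + $19,875.00 + $43,710.00 + $10,062.50 + $64,741.95 = $195,426.95
Referral share: 24% of $195,426.95 = $46,902.47; lead counsel retains $195,426.95 − $46,902.47 = $148,524.48.

$148,524.48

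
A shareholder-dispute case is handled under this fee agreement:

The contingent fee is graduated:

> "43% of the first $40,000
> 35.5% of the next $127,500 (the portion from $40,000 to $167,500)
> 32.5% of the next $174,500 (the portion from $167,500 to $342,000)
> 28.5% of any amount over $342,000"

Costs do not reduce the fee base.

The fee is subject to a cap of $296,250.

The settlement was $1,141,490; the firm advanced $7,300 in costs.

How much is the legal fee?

Fee base is the gross recovery, $1,141,490; costs are reimbursed separately.
First $40,000 at 43% = $17,200.00
Next $127,500 at 35.5% = $45,262.50
Next $174,500 at 32.5% = $56,712.50
Remaining $799,490 at 28.5% = $227,854.65
Fee: $17,200.00 + $45,262.50 + $56,712.50 + $227,854.65 = $347,029.65
$347,029.65 exceeds the $296,250 cap, so the fee is capped at $296,250.00.

$296,250.00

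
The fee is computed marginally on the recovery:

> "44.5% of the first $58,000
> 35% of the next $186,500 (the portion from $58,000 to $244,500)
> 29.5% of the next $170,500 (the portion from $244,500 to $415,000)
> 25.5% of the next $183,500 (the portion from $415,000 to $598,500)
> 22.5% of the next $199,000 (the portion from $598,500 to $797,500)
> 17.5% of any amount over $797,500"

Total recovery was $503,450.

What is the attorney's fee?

First $58,000 at 44.5% = $25,810.00
Next $186,500 at 35% = $65,275.00
Next $170,500 at 29.5% = $50,297.50
Remaining $88,450 at 25.5% = $22,554.75
Fee: $25,810.00 + $65,275.00 + $50,297.50 + $22,554.75 = $163,937.25

$163,937.25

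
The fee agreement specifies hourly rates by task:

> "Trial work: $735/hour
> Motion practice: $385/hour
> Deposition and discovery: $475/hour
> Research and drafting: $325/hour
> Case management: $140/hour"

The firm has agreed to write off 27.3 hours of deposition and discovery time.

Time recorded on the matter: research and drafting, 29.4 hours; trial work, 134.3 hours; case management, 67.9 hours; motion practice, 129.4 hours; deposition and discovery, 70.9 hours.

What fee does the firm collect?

$188,300.50

Trial work: 134.3 × $735 = $98,710.50
Motion practice: 129.4 × $385 = $49,819.00
Deposition and discovery: 70.9 × $475 = $33,677.50
Research and drafting: 29.4 × $325 = $9,555.00
Case management: 67.9 × $140 = $9,506.00
Subtotal: $201,268.00
Write-off: 27.3 × $475 = $12,967.50
Total: $201,268.00 − $12,967.50 = $188,300.50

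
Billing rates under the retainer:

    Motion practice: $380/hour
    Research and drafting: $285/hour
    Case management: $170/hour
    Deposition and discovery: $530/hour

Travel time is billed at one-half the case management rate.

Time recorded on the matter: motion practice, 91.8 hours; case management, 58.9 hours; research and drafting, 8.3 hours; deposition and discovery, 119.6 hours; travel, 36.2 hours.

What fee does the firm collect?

$113,727.50

Motion practice: 91.8 × $380 = $34,884.00
Research and drafting: 8.3 × $285 = $2,365.50
Case management: 58.9 × $170 = $10,013.00
Deposition and discovery: 119.6 × $530 = $63,388.00
Subtotal: $34,884.00 + $2,365.50 + $10,013.00 + $63,388.00 = $110,650.50
Travel: 36.2 × ($170 ÷ 2) = 36.2 × $85.00 = $3,077.00
Total: $110,650.50 + $3,077.00 = $113,727.50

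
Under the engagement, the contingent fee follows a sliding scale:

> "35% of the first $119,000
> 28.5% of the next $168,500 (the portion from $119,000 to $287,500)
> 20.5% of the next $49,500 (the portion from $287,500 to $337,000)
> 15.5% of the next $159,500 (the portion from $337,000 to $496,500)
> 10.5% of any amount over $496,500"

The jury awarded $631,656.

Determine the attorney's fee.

$138,733.88

First $119,000 at 35% = $41,650.00
Next $168,500 at 28.5% = $48,022.50
Next $49,500 at 20.5% = $10,147.50
Next $159,500 at 15.5% = $24,722.50
Remaining $135,156 at 10.5% = $14,191.38
Fee: $41,650.00 + $48,022.50 + $10,147.50 + $24,722.50 + $14,191.38 = $138,733.88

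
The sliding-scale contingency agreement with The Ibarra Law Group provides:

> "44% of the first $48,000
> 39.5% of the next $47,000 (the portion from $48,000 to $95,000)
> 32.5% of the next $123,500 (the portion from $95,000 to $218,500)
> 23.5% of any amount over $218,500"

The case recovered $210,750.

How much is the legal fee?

First $48,000 at 44% = $21,120.00
Next $47,000 at 39.5% = $18,565.00
Remaining $115,750 at 32.5% = $37,618.75
Fee: $21,120.00 + $18,565.00 + $37,618.75 = $77,303.75

$77,303.75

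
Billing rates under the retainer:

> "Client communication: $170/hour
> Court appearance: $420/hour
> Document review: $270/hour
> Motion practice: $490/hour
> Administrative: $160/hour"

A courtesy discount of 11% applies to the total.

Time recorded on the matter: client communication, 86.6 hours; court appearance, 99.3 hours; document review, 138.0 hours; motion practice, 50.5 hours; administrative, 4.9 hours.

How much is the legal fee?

Client communication: 86.6 × $170 = $14,722.00
Court appearance: 99.3 × $420 = $41,706.00
Document review: 138.0 × $270 = $37,260.00
Motion practice: 50.5 × $490 = $24,745.00
Administrative: 4.9 × $160 = $784.00
Subtotal: $119,217.00
Less 11% discount: −$13,113.87
Total: $119,217.00 − $13,113.87 = $106,103.13

$106,103.13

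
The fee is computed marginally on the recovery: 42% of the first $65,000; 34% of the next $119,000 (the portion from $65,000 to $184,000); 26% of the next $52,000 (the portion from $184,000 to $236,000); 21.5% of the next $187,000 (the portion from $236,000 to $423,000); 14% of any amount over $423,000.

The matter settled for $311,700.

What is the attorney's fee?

First $65,000 at 42% = $27,300.00
Next $119,000 at 34% = $40,460.00
Next $52,000 at 26% = $13,520.00
Remaining $75,700 at 21.5% = $16,275.50
Fee: $27,300.00 + $40,460.00 + $13,520.00 + $16,275.50 = $97,555.50

$97,555.50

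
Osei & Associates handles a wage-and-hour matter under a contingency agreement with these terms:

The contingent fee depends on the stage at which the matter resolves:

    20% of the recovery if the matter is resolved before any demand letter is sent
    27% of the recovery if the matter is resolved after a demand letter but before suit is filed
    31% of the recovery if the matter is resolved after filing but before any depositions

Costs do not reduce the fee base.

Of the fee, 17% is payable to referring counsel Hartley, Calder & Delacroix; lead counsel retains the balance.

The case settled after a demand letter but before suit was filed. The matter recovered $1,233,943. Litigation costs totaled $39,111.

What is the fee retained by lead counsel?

$276,526.63

Fee base is the gross recovery, $1,233,943; costs are reimbursed separately.
The matter settled after a demand letter but before suit was filed, so the 27% rate applies.
$1,233,943 × 27% = $333,164.61
Referral share: 17% of $333,164.61 = $56,637.98; lead counsel retains $333,164.61 − $56,637.98 = $276,526.63.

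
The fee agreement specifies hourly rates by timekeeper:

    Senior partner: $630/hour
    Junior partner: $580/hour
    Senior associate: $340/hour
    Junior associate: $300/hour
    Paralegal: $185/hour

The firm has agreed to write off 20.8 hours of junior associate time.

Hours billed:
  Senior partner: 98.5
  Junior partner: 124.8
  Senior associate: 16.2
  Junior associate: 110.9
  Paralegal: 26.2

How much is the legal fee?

$171,824.00

Senior partner: 98.5 × $630 = $62,055.00
Junior partner: 124.8 × $580 = $72,384.00
Senior associate: 16.2 × $340 = $5,508.00
Junior associate: 110.9 × $300 = $33,270.00
Paralegal: 26.2 × $185 = $4,847.00
Subtotal: $178,064.00
Write-off: 20.8 × $300 = $6,240.00
Total: $178,064.00 − $6,240.00 = $171,824.00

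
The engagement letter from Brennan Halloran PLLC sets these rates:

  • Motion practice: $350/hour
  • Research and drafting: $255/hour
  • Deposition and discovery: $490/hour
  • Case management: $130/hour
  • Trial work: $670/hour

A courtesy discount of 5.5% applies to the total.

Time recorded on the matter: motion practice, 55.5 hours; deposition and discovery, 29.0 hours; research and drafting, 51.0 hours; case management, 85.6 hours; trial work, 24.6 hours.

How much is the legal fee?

$70,166.25

Motion practice: 55.5 × $350 = $19,425.00
Research and drafting: 51.0 × $255 = $13,005.00
Deposition and discovery: 29.0 × $490 = $14,210.00
Case management: 85.6 × $130 = $11,128.00
Trial work: 24.6 × $670 = $16,482.00
Subtotal: $74,250.00
Less 5.5% discount: −$4,083.75
Total: $74,250.00 − $4,083.75 = $70,166.25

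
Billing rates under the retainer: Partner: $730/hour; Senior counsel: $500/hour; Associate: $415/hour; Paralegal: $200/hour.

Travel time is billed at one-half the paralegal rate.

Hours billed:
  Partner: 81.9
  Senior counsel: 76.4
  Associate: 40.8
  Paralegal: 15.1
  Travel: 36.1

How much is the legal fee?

Partner: 81.9 × $730 = $59,787.00
Senior counsel: 76.4 × $500 = $38,200.00
Associate: 40.8 × $415 = $16,932.00
Paralegal: 15.1 × $200 = $3,020.00
Subtotal: $59,787.00 + $38,200.00 + $16,932.00 + $3,020.00 = $117,939.00
Travel: 36.1 × ($200 ÷ 2) = 36.1 × $100.00 = $3,610.00
Total: $117,939.00 + $3,610.00 = $121,549.00

$121,549.00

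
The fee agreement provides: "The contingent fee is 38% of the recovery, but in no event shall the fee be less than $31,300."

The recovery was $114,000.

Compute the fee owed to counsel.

38% of $114,000 = $43,320.00
That exceeds the $31,300 minimum.

$43,320.00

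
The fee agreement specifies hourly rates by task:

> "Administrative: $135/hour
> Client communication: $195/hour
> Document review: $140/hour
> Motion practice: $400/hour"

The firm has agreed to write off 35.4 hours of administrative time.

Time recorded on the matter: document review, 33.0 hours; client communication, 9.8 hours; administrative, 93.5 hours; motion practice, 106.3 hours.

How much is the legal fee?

Administrative: 93.5 × $135 = $12,622.50
Client communication: 9.8 × $195 = $1,911.00
Document review: 33.0 × $140 = $4,620.00
Motion practice: 106.3 × $400 = $42,520.00
Subtotal: $61,673.50
Write-off: 35.4 × $135 = $4,779.00
Total: $61,673.50 − $4,779.00 = $56,894.50

$56,894.50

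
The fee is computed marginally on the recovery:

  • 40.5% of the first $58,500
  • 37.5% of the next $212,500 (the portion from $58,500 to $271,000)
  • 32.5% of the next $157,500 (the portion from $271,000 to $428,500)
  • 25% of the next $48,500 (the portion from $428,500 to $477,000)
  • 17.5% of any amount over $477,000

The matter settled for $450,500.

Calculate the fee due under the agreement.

First $58,500 at 40.5% = $23,692.50
Next $212,500 at 37.5% = $79,687.50
Next $157,500 at 32.5% = $51,187.50
Remaining $22,000 at 25% = $5,500.00
Fee: $23,692.50 + $79,687.50 + $51,187.50 + $5,500.00 = $160,067.50

$160,067.50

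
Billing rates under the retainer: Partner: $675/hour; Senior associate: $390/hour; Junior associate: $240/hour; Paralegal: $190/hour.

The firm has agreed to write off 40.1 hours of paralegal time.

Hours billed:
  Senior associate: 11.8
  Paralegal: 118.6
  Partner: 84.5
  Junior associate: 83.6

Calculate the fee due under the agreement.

$96,618.50

Partner: 84.5 × $675 = $57,037.50
Senior associate: 11.8 × $390 = $4,602.00
Junior associate: 83.6 × $240 = $20,064.00
Paralegal: 118.6 × $190 = $22,534.00
Subtotal: $104,237.50
Write-off: 40.1 × $190 = $7,619.00
Total: $104,237.50 − $7,619.00 = $96,618.50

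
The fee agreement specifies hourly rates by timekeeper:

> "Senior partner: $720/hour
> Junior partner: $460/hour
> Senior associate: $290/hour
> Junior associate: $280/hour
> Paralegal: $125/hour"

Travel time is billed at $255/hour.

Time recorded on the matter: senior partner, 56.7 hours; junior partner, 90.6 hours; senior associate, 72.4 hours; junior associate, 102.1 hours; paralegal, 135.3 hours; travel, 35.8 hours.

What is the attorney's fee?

$158,125.50

Senior partner: 56.7 × $720 = $40,824.00
Junior partner: 90.6 × $460 = $41,676.00
Senior associate: 72.4 × $290 = $20,996.00
Junior associate: 102.1 × $280 = $28,588.00
Paralegal: 135.3 × $125 = $16,912.50
Subtotal: $40,824.00 + $41,676.00 + $20,996.00 + $28,588.00 + $16,912.50 = $148,996.50
Travel: 35.8 × $255 = $9,129.00
Total: $148,996.50 + $9,129.00 = $158,125.50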